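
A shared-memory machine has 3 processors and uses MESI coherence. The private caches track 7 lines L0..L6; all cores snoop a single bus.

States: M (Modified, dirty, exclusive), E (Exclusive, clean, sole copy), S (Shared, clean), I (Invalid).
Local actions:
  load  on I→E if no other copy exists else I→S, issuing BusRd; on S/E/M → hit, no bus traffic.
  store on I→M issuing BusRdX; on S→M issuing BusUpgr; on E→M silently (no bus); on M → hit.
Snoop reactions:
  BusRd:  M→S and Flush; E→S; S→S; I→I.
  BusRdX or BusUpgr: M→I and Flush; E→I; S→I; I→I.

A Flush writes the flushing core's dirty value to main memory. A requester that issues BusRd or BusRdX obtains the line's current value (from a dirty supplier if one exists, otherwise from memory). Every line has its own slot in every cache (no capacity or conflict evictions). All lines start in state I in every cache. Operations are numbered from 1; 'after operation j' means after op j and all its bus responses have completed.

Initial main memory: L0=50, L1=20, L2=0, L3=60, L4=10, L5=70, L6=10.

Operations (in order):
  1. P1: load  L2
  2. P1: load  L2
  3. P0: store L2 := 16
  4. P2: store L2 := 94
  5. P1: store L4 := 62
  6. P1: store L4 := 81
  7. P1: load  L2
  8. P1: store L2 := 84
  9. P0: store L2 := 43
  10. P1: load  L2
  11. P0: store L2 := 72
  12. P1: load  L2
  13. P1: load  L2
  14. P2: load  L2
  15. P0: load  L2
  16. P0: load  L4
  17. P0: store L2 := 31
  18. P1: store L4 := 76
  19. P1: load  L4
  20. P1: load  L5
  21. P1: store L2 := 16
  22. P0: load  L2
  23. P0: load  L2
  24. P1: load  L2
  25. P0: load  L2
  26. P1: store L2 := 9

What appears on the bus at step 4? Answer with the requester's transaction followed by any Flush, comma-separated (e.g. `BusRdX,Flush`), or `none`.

1. P1: load  L2  bus=[BusRd]  L2: P0=I P1=E P2=I  mem[L2]=0
2. P1: load  L2  bus=[-]  L2: P0=I P1=E P2=I  mem[L2]=0
3. P0: store L2 := 16  bus=[BusRdX]  L2: P0=M P1=I P2=I  mem[L2]=0
4. P2: store L2 := 94  bus=[BusRdX,Flush]  L2: P0=I P1=I P2=M  mem[L2]=16
5. P1: store L4 := 62  bus=[BusRdX]  L4: P0=I P1=M P2=I  mem[L4]=10
6. P1: store L4 := 81  bus=[-]  L4: P0=I P1=M P2=I  mem[L4]=10
7. P1: load  L2  bus=[BusRd,Flush]  L2: P0=I P1=S P2=S  mem[L2]=94
8. P1: store L2 := 84  bus=[BusUpgr]  L2: P0=I P1=M P2=I  mem[L2]=94
9. P0: store L2 := 43  bus=[BusRdX,Flush]  L2: P0=M P1=I P2=I  mem[L2]=84
10. P1: load  L2  bus=[BusRd,Flush]  L2: P0=S P1=S P2=I  mem[L2]=43
11. P0: store L2 := 72  bus=[BusUpgr]  L2: P0=M P1=I P2=I  mem[L2]=43
12. P1: load  L2  bus=[BusRd,Flush]  L2: P0=S P1=S P2=I  mem[L2]=72
13. P1: load  L2  bus=[-]  L2: P0=S P1=S P2=I  mem[L2]=72
14. P2: load  L2  bus=[BusRd]  L2: P0=S P1=S P2=S  mem[L2]=72
15. P0: load  L2  bus=[-]  L2: P0=S P1=S P2=S  mem[L2]=72
16. P0: load  L4  bus=[BusRd,Flush]  L4: P0=S P1=S P2=I  mem[L4]=81
17. P0: store L2 := 31  bus=[BusUpgr]  L2: P0=M P1=I P2=I  mem[L2]=72
18. P1: store L4 := 76  bus=[BusUpgr]  L4: P0=I P1=M P2=I  mem[L4]=81
19. P1: load  L4  bus=[-]  L4: P0=I P1=M P2=I  mem[L4]=81
20. P1: load  L5  bus=[BusRd]  L5: P0=I P1=E P2=I  mem[L5]=70
21. P1: store L2 := 16  bus=[BusRdX,Flush]  L2: P0=I P1=M P2=I  mem[L2]=31
22. P0: load  L2  bus=[BusRd,Flush]  L2: P0=S P1=S P2=I  mem[L2]=16
23. P0: load  L2  bus=[-]  L2: P0=S P1=S P2=I  mem[L2]=16
24. P1: load  L2  bus=[-]  L2: P0=S P1=S P2=I  mem[L2]=16
25. P0: load  L2  bus=[-]  L2: P0=S P1=S P2=I  mem[L2]=16
26. P1: store L2 := 9  bus=[BusUpgr]  L2: P0=I P1=M P2=I  mem[L2]=16

bus = BusRdX,Flush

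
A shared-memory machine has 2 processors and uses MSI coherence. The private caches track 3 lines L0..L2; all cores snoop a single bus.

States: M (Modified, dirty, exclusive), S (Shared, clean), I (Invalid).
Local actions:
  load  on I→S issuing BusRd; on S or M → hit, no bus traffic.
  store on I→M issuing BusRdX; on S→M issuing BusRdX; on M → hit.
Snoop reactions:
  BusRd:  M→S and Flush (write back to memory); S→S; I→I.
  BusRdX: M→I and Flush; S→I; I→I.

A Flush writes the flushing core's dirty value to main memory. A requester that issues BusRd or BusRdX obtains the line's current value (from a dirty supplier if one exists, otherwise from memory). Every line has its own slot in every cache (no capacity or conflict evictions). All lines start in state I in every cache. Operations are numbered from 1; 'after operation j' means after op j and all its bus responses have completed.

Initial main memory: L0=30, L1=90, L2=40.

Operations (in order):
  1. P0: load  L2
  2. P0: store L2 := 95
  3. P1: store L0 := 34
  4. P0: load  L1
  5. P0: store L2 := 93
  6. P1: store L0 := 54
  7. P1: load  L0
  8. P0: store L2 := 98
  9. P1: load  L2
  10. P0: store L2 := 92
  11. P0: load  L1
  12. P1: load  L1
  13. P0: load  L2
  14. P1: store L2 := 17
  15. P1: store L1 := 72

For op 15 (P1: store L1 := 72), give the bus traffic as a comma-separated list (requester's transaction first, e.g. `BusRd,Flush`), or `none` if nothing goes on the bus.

  op1 P0: load  L2 → S/I on L2; bus BusRd; mem=40
  op2 P0: store L2 := 95 → M/I on L2; bus BusRdX; mem=40
  op3 P1: store L0 := 34 → I/M on L0; bus BusRdX; mem=30
  op4 P0: load  L1 → S/I on L1; bus BusRd; mem=90
  op5 P0: store L2 := 93 → M/I on L2; bus (none); mem=40
  op6 P1: store L0 := 54 → I/M on L0; bus (none); mem=30
  op7 P1: load  L0 → I/M on L0; bus (none); mem=30
  op8 P0: store L2 := 98 → M/I on L2; bus (none); mem=40
  op9 P1: load  L2 → S/S on L2; bus BusRd Flush; mem=98
  op10 P0: store L2 := 92 → M/I on L2; bus BusRdX; mem=98
  op11 P0: load  L1 → S/I on L1; bus (none); mem=90
  op12 P1: load  L1 → S/S on L1; bus BusRd; mem=90
  op13 P0: load  L2 → M/I on L2; bus (none); mem=98
  op14 P1: store L2 := 17 → I/M on L2; bus BusRdX Flush; mem=92
  op15 P1: store L1 := 72 → I/M on L1; bus BusRdX; mem=90

bus = BusRdX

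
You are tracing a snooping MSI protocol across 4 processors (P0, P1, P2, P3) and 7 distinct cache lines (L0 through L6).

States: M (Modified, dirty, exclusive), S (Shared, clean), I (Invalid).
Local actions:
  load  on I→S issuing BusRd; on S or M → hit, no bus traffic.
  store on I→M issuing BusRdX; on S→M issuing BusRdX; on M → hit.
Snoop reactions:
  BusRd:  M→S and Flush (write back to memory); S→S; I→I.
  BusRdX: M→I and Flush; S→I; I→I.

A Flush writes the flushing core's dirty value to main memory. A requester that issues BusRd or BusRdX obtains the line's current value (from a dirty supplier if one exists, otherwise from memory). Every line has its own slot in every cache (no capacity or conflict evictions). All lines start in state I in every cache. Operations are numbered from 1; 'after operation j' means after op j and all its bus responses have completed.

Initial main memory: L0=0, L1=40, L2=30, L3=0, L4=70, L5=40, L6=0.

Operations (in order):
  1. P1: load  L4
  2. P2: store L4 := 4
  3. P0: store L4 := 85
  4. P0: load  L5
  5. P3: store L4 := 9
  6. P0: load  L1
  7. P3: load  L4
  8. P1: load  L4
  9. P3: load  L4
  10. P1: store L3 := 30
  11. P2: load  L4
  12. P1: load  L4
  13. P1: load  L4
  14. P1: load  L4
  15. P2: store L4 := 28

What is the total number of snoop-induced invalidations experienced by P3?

invalidations = 1

  op1 P1: load  L4 → I/S/I/I on L4; bus BusRd; mem=70
  op2 P2: store L4 := 4 → I/I/M/I on L4; bus BusRdX; mem=70
  op3 P0: store L4 := 85 → M/I/I/I on L4; bus BusRdX Flush; mem=4
  op4 P0: load  L5 → S/I/I/I on L5; bus BusRd; mem=40
  op5 P3: store L4 := 9 → I/I/I/M on L4; bus BusRdX Flush; mem=85
  op6 P0: load  L1 → S/I/I/I on L1; bus BusRd; mem=40
  op7 P3: load  L4 → I/I/I/M on L4; bus (none); mem=85
  op8 P1: load  L4 → I/S/I/S on L4; bus BusRd Flush; mem=9
  op9 P3: load  L4 → I/S/I/S on L4; bus (none); mem=9
  op10 P1: store L3 := 30 → I/M/I/I on L3; bus BusRdX; mem=0
  op11 P2: load  L4 → I/S/S/S on L4; bus BusRd; mem=9
  op12 P1: load  L4 → I/S/S/S on L4; bus (none); mem=9
  op13 P1: load  L4 → I/S/S/S on L4; bus (none); mem=9
  op14 P1: load  L4 → I/S/S/S on L4; bus (none); mem=9
  op15 P2: store L4 := 28 → I/I/M/I on L4; bus BusRdX; mem=9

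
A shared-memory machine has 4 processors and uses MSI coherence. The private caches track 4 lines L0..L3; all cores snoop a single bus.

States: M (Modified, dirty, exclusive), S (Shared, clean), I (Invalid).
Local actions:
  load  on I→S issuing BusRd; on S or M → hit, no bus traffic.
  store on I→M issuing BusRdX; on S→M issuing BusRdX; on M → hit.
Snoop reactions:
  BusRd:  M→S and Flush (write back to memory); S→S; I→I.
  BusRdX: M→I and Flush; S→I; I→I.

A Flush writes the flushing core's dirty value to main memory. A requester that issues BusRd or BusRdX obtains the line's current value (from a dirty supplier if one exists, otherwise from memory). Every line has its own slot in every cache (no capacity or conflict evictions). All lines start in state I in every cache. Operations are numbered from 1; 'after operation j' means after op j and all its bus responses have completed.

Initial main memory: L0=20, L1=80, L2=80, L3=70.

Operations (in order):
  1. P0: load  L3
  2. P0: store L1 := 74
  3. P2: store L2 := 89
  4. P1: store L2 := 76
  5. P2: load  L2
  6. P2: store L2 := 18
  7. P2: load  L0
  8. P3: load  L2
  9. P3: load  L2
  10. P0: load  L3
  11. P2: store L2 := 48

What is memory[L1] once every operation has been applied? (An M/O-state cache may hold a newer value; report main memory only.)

memory[L1] = 80

step 1: P0: load  L3  ⟶  SIII  (L3)  txn=BusRd  M[L3]=70
step 2: P0: store L1 := 74  ⟶  MIII  (L1)  txn=BusRdX  M[L1]=80
step 3: P2: store L2 := 89  ⟶  IIMI  (L2)  txn=BusRdX  M[L2]=80
step 4: P1: store L2 := 76  ⟶  IMII  (L2)  txn=BusRdX+Flush  M[L2]=89
step 5: P2: load  L2  ⟶  ISSI  (L2)  txn=BusRd+Flush  M[L2]=76
step 6: P2: store L2 := 18  ⟶  IIMI  (L2)  txn=BusRdX  M[L2]=76
step 7: P2: load  L0  ⟶  IISI  (L0)  txn=BusRd  M[L0]=20
step 8: P3: load  L2  ⟶  IISS  (L2)  txn=BusRd+Flush  M[L2]=18
step 9: P3: load  L2  ⟶  IISS  (L2)  txn=∅  M[L2]=18
step 10: P0: load  L3  ⟶  SIII  (L3)  txn=∅  M[L3]=70
step 11: P2: store L2 := 48  ⟶  IIMI  (L2)  txn=BusRdX  M[L2]=18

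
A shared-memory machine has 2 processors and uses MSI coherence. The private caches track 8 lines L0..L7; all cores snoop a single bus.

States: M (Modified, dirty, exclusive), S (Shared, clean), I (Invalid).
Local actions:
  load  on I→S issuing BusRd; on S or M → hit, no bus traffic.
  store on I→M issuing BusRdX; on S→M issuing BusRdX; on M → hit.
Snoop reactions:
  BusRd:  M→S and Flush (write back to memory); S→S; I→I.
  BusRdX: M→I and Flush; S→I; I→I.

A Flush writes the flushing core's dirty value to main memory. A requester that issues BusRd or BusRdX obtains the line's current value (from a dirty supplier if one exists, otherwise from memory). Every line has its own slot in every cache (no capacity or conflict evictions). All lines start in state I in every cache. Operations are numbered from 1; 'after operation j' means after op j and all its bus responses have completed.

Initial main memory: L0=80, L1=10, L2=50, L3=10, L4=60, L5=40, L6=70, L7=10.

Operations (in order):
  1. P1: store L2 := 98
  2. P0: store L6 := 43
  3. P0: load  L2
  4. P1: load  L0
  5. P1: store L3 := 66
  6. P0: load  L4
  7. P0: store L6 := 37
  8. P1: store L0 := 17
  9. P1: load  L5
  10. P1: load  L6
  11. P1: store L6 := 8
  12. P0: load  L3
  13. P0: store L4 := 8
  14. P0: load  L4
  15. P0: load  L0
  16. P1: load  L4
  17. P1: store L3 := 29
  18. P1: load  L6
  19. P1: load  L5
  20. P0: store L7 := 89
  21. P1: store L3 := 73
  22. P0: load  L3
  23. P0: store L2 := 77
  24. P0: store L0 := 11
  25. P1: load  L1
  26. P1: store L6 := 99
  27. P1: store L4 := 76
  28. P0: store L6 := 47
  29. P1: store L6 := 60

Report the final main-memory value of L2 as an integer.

memory[L2] = 98

[1] P1: store L2 := 98 | P0:I, P1:M(98) | bus: BusRdX
[2] P0: store L6 := 43 | P0:M(43), P1:I | bus: BusRdX
[3] P0: load  L2 | P0:S(98), P1:S(98) | bus: BusRd,Flush
[4] P1: load  L0 | P0:I, P1:S(80) | bus: BusRd
[5] P1: store L3 := 66 | P0:I, P1:M(66) | bus: BusRdX
[6] P0: load  L4 | P0:S(60), P1:I | bus: BusRd
[7] P0: store L6 := 37 | P0:M(37), P1:I | bus: none
[8] P1: store L0 := 17 | P0:I, P1:M(17) | bus: BusRdX
[9] P1: load  L5 | P0:I, P1:S(40) | bus: BusRd
[10] P1: load  L6 | P0:S(37), P1:S(37) | bus: BusRd,Flush
[11] P1: store L6 := 8 | P0:I, P1:M(8) | bus: BusRdX
[12] P0: load  L3 | P0:S(66), P1:S(66) | bus: BusRd,Flush
[13] P0: store L4 := 8 | P0:M(8), P1:I | bus: BusRdX
[14] P0: load  L4 | P0:M(8), P1:I | bus: none
[15] P0: load  L0 | P0:S(17), P1:S(17) | bus: BusRd,Flush
[16] P1: load  L4 | P0:S(8), P1:S(8) | bus: BusRd,Flush
[17] P1: store L3 := 29 | P0:I, P1:M(29) | bus: BusRdX
[18] P1: load  L6 | P0:I, P1:M(8) | bus: none
[19] P1: load  L5 | P0:I, P1:S(40) | bus: none
[20] P0: store L7 := 89 | P0:M(89), P1:I | bus: BusRdX
[21] P1: store L3 := 73 | P0:I, P1:M(73) | bus: none
[22] P0: load  L3 | P0:S(73), P1:S(73) | bus: BusRd,Flush
[23] P0: store L2 := 77 | P0:M(77), P1:I | bus: BusRdX
[24] P0: store L0 := 11 | P0:M(11), P1:I | bus: BusRdX
[25] P1: load  L1 | P0:I, P1:S(10) | bus: BusRd
[26] P1: store L6 := 99 | P0:I, P1:M(99) | bus: none
[27] P1: store L4 := 76 | P0:I, P1:M(76) | bus: BusRdX
[28] P0: store L6 := 47 | P0:M(47), P1:I | bus: BusRdX,Flush
[29] P1: store L6 := 60 | P0:I, P1:M(60) | bus: BusRdX,Flush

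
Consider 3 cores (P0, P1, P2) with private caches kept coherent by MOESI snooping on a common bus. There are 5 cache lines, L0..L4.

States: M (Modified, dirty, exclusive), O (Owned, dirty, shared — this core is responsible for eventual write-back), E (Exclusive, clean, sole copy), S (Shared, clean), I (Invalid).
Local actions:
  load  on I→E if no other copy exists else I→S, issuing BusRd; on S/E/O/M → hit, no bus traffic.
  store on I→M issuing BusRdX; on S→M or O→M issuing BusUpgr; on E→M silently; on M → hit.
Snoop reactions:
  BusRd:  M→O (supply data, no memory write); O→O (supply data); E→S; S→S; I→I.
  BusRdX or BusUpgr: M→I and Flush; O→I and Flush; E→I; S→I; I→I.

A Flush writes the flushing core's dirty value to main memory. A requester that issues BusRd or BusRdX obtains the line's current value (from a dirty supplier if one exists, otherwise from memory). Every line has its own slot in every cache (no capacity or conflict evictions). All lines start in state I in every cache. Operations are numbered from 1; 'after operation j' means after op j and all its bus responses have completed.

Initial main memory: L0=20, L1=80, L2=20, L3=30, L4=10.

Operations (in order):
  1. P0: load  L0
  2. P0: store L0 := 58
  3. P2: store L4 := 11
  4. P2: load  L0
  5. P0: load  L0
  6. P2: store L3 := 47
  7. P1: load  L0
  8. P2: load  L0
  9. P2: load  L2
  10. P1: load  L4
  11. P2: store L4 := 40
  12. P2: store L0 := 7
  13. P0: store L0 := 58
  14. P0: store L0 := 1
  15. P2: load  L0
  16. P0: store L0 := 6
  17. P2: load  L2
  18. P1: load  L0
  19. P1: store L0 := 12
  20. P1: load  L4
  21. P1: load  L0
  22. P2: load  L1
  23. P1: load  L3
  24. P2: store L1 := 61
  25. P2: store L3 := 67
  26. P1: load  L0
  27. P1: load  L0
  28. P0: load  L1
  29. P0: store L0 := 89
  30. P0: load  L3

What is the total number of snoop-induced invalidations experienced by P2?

invalidations = 2

1. P0: load  L0  bus=[BusRd]  L0: P0=E P1=I P2=I  mem[L0]=20
2. P0: store L0 := 58  bus=[-]  L0: P0=M P1=I P2=I  mem[L0]=20
3. P2: store L4 := 11  bus=[BusRdX]  L4: P0=I P1=I P2=M  mem[L4]=10
4. P2: load  L0  bus=[BusRd]  L0: P0=O P1=I P2=S  mem[L0]=20
5. P0: load  L0  bus=[-]  L0: P0=O P1=I P2=S  mem[L0]=20
6. P2: store L3 := 47  bus=[BusRdX]  L3: P0=I P1=I P2=M  mem[L3]=30
7. P1: load  L0  bus=[BusRd]  L0: P0=O P1=S P2=S  mem[L0]=20
8. P2: load  L0  bus=[-]  L0: P0=O P1=S P2=S  mem[L0]=20
9. P2: load  L2  bus=[BusRd]  L2: P0=I P1=I P2=E  mem[L2]=20
10. P1: load  L4  bus=[BusRd]  L4: P0=I P1=S P2=O  mem[L4]=10
11. P2: store L4 := 40  bus=[BusUpgr]  L4: P0=I P1=I P2=M  mem[L4]=10
12. P2: store L0 := 7  bus=[BusUpgr,Flush]  L0: P0=I P1=I P2=M  mem[L0]=58
13. P0: store L0 := 58  bus=[BusRdX,Flush]  L0: P0=M P1=I P2=I  mem[L0]=7
14. P0: store L0 := 1  bus=[-]  L0: P0=M P1=I P2=I  mem[L0]=7
15. P2: load  L0  bus=[BusRd]  L0: P0=O P1=I P2=S  mem[L0]=7
16. P0: store L0 := 6  bus=[BusUpgr]  L0: P0=M P1=I P2=I  mem[L0]=7
17. P2: load  L2  bus=[-]  L2: P0=I P1=I P2=E  mem[L2]=20
18. P1: load  L0  bus=[BusRd]  L0: P0=O P1=S P2=I  mem[L0]=7
19. P1: store L0 := 12  bus=[BusUpgr,Flush]  L0: P0=I P1=M P2=I  mem[L0]=6
20. P1: load  L4  bus=[BusRd]  L4: P0=I P1=S P2=O  mem[L4]=10
21. P1: load  L0  bus=[-]  L0: P0=I P1=M P2=I  mem[L0]=6
22. P2: load  L1  bus=[BusRd]  L1: P0=I P1=I P2=E  mem[L1]=80
23. P1: load  L3  bus=[BusRd]  L3: P0=I P1=S P2=O  mem[L3]=30
24. P2: store L1 := 61  bus=[-]  L1: P0=I P1=I P2=M  mem[L1]=80
25. P2: store L3 := 67  bus=[BusUpgr]  L3: P0=I P1=I P2=M  mem[L3]=30
26. P1: load  L0  bus=[-]  L0: P0=I P1=M P2=I  mem[L0]=6
27. P1: load  L0  bus=[-]  L0: P0=I P1=M P2=I  mem[L0]=6
28. P0: load  L1  bus=[BusRd]  L1: P0=S P1=I P2=O  mem[L1]=80
29. P0: store L0 := 89  bus=[BusRdX,Flush]  L0: P0=M P1=I P2=I  mem[L0]=12
30. P0: load  L3  bus=[BusRd]  L3: P0=S P1=I P2=O  mem[L3]=30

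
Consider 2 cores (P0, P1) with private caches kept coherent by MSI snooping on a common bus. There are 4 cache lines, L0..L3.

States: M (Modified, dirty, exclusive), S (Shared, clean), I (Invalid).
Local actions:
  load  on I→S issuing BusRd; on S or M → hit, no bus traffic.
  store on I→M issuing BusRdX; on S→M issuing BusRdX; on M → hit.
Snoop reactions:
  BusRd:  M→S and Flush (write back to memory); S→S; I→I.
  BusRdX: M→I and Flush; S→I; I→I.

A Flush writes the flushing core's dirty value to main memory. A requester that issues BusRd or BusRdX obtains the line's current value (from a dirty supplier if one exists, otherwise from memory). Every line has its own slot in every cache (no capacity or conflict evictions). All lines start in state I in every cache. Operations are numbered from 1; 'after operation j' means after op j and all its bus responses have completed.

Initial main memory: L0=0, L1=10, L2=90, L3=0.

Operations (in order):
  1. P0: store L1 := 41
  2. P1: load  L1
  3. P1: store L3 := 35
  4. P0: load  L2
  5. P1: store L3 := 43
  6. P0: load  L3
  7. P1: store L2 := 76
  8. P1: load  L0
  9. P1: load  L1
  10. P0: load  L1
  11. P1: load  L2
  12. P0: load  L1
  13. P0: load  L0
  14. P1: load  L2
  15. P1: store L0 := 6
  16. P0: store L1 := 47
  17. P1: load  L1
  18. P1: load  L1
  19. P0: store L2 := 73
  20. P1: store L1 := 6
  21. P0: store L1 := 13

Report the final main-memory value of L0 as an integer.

memory[L0] = 0

[1] P0: store L1 := 41 | P0:M(41), P1:I | bus: BusRdX
[2] P1: load  L1 | P0:S(41), P1:S(41) | bus: BusRd,Flush
[3] P1: store L3 := 35 | P0:I, P1:M(35) | bus: BusRdX
[4] P0: load  L2 | P0:S(90), P1:I | bus: BusRd
[5] P1: store L3 := 43 | P0:I, P1:M(43) | bus: none
[6] P0: load  L3 | P0:S(43), P1:S(43) | bus: BusRd,Flush
[7] P1: store L2 := 76 | P0:I, P1:M(76) | bus: BusRdX
[8] P1: load  L0 | P0:I, P1:S(0) | bus: BusRd
[9] P1: load  L1 | P0:S(41), P1:S(41) | bus: none
[10] P0: load  L1 | P0:S(41), P1:S(41) | bus: none
[11] P1: load  L2 | P0:I, P1:M(76) | bus: none
[12] P0: load  L1 | P0:S(41), P1:S(41) | bus: none
[13] P0: load  L0 | P0:S(0), P1:S(0) | bus: BusRd
[14] P1: load  L2 | P0:I, P1:M(76) | bus: none
[15] P1: store L0 := 6 | P0:I, P1:M(6) | bus: BusRdX
[16] P0: store L1 := 47 | P0:M(47), P1:I | bus: BusRdX
[17] P1: load  L1 | P0:S(47), P1:S(47) | bus: BusRd,Flush
[18] P1: load  L1 | P0:S(47), P1:S(47) | bus: none
[19] P0: store L2 := 73 | P0:M(73), P1:I | bus: BusRdX,Flush
[20] P1: store L1 := 6 | P0:I, P1:M(6) | bus: BusRdX
[21] P0: store L1 := 13 | P0:M(13), P1:I | bus: BusRdX,Flush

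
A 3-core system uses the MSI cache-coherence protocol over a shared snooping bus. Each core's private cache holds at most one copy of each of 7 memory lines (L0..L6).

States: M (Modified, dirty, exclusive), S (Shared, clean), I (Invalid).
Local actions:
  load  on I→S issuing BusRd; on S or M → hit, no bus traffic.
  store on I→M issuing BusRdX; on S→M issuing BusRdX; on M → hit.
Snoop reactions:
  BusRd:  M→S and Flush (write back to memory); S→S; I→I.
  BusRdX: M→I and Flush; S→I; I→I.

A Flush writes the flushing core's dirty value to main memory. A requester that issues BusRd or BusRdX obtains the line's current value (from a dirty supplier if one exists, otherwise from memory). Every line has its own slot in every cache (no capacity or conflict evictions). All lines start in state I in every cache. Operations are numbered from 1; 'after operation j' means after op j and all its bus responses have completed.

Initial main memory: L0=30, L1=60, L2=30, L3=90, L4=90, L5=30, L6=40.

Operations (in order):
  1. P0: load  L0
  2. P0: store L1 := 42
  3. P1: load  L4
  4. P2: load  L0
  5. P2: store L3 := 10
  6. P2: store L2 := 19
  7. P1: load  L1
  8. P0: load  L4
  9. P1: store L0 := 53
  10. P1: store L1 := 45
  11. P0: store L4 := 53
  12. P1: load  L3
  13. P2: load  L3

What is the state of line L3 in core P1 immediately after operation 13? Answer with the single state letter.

state = S

  op1 P0: load  L0 → S/I/I on L0; bus BusRd; mem=30
  op2 P0: store L1 := 42 → M/I/I on L1; bus BusRdX; mem=60
  op3 P1: load  L4 → I/S/I on L4; bus BusRd; mem=90
  op4 P2: load  L0 → S/I/S on L0; bus BusRd; mem=30
  op5 P2: store L3 := 10 → I/I/M on L3; bus BusRdX; mem=90
  op6 P2: store L2 := 19 → I/I/M on L2; bus BusRdX; mem=30
  op7 P1: load  L1 → S/S/I on L1; bus BusRd Flush; mem=42
  op8 P0: load  L4 → S/S/I on L4; bus BusRd; mem=90
  op9 P1: store L0 := 53 → I/M/I on L0; bus BusRdX; mem=30
  op10 P1: store L1 := 45 → I/M/I on L1; bus BusRdX; mem=42
  op11 P0: store L4 := 53 → M/I/I on L4; bus BusRdX; mem=90
  op12 P1: load  L3 → I/S/S on L3; bus BusRd Flush; mem=10
  op13 P2: load  L3 → I/S/S on L3; bus (none); mem=10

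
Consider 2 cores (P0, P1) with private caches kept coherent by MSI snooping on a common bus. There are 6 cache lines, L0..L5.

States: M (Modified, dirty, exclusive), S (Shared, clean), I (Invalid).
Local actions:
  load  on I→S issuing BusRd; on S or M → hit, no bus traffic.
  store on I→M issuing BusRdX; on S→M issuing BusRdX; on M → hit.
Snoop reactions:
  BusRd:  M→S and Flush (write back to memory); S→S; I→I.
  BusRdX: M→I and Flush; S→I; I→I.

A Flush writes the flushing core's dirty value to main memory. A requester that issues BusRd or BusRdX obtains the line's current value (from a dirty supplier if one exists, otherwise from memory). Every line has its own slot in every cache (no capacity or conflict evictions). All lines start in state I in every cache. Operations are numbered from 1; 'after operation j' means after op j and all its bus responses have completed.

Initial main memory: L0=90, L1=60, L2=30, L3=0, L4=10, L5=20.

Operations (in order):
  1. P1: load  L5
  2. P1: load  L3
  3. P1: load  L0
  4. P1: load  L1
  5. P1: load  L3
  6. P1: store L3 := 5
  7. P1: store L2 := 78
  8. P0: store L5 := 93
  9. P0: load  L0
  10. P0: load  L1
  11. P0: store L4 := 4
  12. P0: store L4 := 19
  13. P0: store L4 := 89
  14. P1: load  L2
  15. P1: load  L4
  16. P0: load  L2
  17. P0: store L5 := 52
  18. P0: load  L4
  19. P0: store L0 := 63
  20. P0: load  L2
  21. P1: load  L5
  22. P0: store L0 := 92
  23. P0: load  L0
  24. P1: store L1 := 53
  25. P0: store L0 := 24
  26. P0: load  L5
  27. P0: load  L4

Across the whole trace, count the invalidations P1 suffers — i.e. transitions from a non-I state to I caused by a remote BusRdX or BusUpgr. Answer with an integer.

1. P1: load  L5  bus=[BusRd]  L5: P0=I P1=S  mem[L5]=20
2. P1: load  L3  bus=[BusRd]  L3: P0=I P1=S  mem[L3]=0
3. P1: load  L0  bus=[BusRd]  L0: P0=I P1=S  mem[L0]=90
4. P1: load  L1  bus=[BusRd]  L1: P0=I P1=S  mem[L1]=60
5. P1: load  L3  bus=[-]  L3: P0=I P1=S  mem[L3]=0
6. P1: store L3 := 5  bus=[BusRdX]  L3: P0=I P1=M  mem[L3]=0
7. P1: store L2 := 78  bus=[BusRdX]  L2: P0=I P1=M  mem[L2]=30
8. P0: store L5 := 93  bus=[BusRdX]  L5: P0=M P1=I  mem[L5]=20
9. P0: load  L0  bus=[BusRd]  L0: P0=S P1=S  mem[L0]=90
10. P0: load  L1  bus=[BusRd]  L1: P0=S P1=S  mem[L1]=60
11. P0: store L4 := 4  bus=[BusRdX]  L4: P0=M P1=I  mem[L4]=10
12. P0: store L4 := 19  bus=[-]  L4: P0=M P1=I  mem[L4]=10
13. P0: store L4 := 89  bus=[-]  L4: P0=M P1=I  mem[L4]=10
14. P1: load  L2  bus=[-]  L2: P0=I P1=M  mem[L2]=30
15. P1: load  L4  bus=[BusRd,Flush]  L4: P0=S P1=S  mem[L4]=89
16. P0: load  L2  bus=[BusRd,Flush]  L2: P0=S P1=S  mem[L2]=78
17. P0: store L5 := 52  bus=[-]  L5: P0=M P1=I  mem[L5]=20
18. P0: load  L4  bus=[-]  L4: P0=S P1=S  mem[L4]=89
19. P0: store L0 := 63  bus=[BusRdX]  L0: P0=M P1=I  mem[L0]=90
20. P0: load  L2  bus=[-]  L2: P0=S P1=S  mem[L2]=78
21. P1: load  L5  bus=[BusRd,Flush]  L5: P0=S P1=S  mem[L5]=52
22. P0: store L0 := 92  bus=[-]  L0: P0=M P1=I  mem[L0]=90
23. P0: load  L0  bus=[-]  L0: P0=M P1=I  mem[L0]=90
24. P1: store L1 := 53  bus=[BusRdX]  L1: P0=I P1=M  mem[L1]=60
25. P0: store L0 := 24  bus=[-]  L0: P0=M P1=I  mem[L0]=90
26. P0: load  L5  bus=[-]  L5: P0=S P1=S  mem[L5]=52
27. P0: load  L4  bus=[-]  L4: P0=S P1=S  mem[L4]=89

invalidations = 2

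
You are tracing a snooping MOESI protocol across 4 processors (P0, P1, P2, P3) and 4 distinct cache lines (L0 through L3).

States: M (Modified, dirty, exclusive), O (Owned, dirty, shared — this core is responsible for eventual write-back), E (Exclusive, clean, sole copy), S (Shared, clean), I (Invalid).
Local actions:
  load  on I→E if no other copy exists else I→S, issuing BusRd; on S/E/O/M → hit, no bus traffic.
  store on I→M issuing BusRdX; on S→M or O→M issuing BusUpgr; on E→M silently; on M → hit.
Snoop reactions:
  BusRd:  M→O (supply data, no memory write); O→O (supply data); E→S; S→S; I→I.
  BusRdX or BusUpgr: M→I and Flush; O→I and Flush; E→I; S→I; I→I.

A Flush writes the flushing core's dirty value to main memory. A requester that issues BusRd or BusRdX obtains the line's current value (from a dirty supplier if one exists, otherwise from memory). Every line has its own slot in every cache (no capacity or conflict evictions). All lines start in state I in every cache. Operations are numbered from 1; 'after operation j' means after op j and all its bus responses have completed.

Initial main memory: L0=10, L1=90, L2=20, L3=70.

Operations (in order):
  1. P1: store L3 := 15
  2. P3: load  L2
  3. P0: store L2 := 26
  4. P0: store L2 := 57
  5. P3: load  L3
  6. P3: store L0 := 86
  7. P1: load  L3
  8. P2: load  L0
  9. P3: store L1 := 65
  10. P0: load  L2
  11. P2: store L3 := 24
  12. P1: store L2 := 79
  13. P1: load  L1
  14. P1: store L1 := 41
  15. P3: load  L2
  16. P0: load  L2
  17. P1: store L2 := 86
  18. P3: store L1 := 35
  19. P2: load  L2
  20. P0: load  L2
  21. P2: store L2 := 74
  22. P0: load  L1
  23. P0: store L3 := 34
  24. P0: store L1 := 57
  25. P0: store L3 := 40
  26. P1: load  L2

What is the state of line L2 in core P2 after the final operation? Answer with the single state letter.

step 1: P1: store L3 := 15  ⟶  IMII  (L3)  txn=BusRdX  M[L3]=70
step 2: P3: load  L2  ⟶  IIIE  (L2)  txn=BusRd  M[L2]=20
step 3: P0: store L2 := 26  ⟶  MIII  (L2)  txn=BusRdX  M[L2]=20
step 4: P0: store L2 := 57  ⟶  MIII  (L2)  txn=∅  M[L2]=20
step 5: P3: load  L3  ⟶  IOIS  (L3)  txn=BusRd  M[L3]=70
step 6: P3: store L0 := 86  ⟶  IIIM  (L0)  txn=BusRdX  M[L0]=10
step 7: P1: load  L3  ⟶  IOIS  (L3)  txn=∅  M[L3]=70
step 8: P2: load  L0  ⟶  IISO  (L0)  txn=BusRd  M[L0]=10
step 9: P3: store L1 := 65  ⟶  IIIM  (L1)  txn=BusRdX  M[L1]=90
step 10: P0: load  L2  ⟶  MIII  (L2)  txn=∅  M[L2]=20
step 11: P2: store L3 := 24  ⟶  IIMI  (L3)  txn=BusRdX+Flush  M[L3]=15
step 12: P1: store L2 := 79  ⟶  IMII  (L2)  txn=BusRdX+Flush  M[L2]=57
step 13: P1: load  L1  ⟶  ISIO  (L1)  txn=BusRd  M[L1]=90
step 14: P1: store L1 := 41  ⟶  IMII  (L1)  txn=BusUpgr+Flush  M[L1]=65
step 15: P3: load  L2  ⟶  IOIS  (L2)  txn=BusRd  M[L2]=57
step 16: P0: load  L2  ⟶  SOIS  (L2)  txn=BusRd  M[L2]=57
step 17: P1: store L2 := 86  ⟶  IMII  (L2)  txn=BusUpgr  M[L2]=57
step 18: P3: store L1 := 35  ⟶  IIIM  (L1)  txn=BusRdX+Flush  M[L1]=41
step 19: P2: load  L2  ⟶  IOSI  (L2)  txn=BusRd  M[L2]=57
step 20: P0: load  L2  ⟶  SOSI  (L2)  txn=BusRd  M[L2]=57
step 21: P2: store L2 := 74  ⟶  IIMI  (L2)  txn=BusUpgr+Flush  M[L2]=86
step 22: P0: load  L1  ⟶  SIIO  (L1)  txn=BusRd  M[L1]=41
step 23: P0: store L3 := 34  ⟶  MIII  (L3)  txn=BusRdX+Flush  M[L3]=24
step 24: P0: store L1 := 57  ⟶  MIII  (L1)  txn=BusUpgr+Flush  M[L1]=35
step 25: P0: store L3 := 40  ⟶  MIII  (L3)  txn=∅  M[L3]=24
step 26: P1: load  L2  ⟶  ISOI  (L2)  txn=BusRd  M[L2]=86

state = O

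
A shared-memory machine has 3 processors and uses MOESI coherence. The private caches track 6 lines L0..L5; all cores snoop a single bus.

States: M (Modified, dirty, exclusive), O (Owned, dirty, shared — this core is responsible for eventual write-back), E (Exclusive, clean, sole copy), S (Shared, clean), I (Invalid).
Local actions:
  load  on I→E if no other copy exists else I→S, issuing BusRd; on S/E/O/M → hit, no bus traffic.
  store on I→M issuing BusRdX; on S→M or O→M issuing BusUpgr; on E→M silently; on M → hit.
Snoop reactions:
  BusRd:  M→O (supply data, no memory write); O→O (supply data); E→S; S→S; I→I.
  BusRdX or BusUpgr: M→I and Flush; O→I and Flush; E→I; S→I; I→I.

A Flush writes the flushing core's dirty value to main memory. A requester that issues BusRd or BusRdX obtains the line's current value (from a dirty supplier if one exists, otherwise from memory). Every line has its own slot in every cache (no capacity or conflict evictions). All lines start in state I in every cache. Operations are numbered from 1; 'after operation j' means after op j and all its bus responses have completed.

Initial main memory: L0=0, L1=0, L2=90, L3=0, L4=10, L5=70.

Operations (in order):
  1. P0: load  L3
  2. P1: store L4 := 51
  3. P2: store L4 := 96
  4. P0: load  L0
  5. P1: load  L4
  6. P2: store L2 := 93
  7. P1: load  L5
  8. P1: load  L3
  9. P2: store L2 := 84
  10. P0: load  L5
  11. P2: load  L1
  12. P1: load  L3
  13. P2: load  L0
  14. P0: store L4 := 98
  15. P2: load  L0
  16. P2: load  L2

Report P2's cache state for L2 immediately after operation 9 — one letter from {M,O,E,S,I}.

1. P0: load  L3  bus=[BusRd]  L3: P0=E P1=I P2=I  mem[L3]=0
2. P1: store L4 := 51  bus=[BusRdX]  L4: P0=I P1=M P2=I  mem[L4]=10
3. P2: store L4 := 96  bus=[BusRdX,Flush]  L4: P0=I P1=I P2=M  mem[L4]=51
4. P0: load  L0  bus=[BusRd]  L0: P0=E P1=I P2=I  mem[L0]=0
5. P1: load  L4  bus=[BusRd]  L4: P0=I P1=S P2=O  mem[L4]=51
6. P2: store L2 := 93  bus=[BusRdX]  L2: P0=I P1=I P2=M  mem[L2]=90
7. P1: load  L5  bus=[BusRd]  L5: P0=I P1=E P2=I  mem[L5]=70
8. P1: load  L3  bus=[BusRd]  L3: P0=S P1=S P2=I  mem[L3]=0
9. P2: store L2 := 84  bus=[-]  L2: P0=I P1=I P2=M  mem[L2]=90
10. P0: load  L5  bus=[BusRd]  L5: P0=S P1=S P2=I  mem[L5]=70
11. P2: load  L1  bus=[BusRd]  L1: P0=I P1=I P2=E  mem[L1]=0
12. P1: load  L3  bus=[-]  L3: P0=S P1=S P2=I  mem[L3]=0
13. P2: load  L0  bus=[BusRd]  L0: P0=S P1=I P2=S  mem[L0]=0
14. P0: store L4 := 98  bus=[BusRdX,Flush]  L4: P0=M P1=I P2=I  mem[L4]=96
15. P2: load  L0  bus=[-]  L0: P0=S P1=I P2=S  mem[L0]=0
16. P2: load  L2  bus=[-]  L2: P0=I P1=I P2=M  mem[L2]=90

state = M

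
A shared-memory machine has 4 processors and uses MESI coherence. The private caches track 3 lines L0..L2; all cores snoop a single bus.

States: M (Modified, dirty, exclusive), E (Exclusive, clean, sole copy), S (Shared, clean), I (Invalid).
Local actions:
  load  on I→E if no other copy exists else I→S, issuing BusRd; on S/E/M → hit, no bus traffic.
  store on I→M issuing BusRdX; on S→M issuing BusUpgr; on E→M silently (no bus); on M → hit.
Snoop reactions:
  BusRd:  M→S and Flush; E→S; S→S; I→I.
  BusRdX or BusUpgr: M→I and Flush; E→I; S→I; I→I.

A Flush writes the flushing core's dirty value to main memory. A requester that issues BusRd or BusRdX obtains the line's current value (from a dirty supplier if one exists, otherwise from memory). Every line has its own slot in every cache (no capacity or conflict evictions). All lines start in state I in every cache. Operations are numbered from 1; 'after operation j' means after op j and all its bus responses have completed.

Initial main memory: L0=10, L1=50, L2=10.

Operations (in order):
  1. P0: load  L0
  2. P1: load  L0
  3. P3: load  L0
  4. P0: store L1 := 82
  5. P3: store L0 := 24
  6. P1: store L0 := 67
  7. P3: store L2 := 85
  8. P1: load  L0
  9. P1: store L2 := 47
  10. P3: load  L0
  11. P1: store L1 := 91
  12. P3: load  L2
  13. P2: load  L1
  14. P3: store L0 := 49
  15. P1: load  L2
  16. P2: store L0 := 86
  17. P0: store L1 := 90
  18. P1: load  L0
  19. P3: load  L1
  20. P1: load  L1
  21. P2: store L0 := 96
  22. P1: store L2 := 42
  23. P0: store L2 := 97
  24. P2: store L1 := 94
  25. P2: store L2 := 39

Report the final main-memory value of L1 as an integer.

memory[L1] = 90

  op1 P0: load  L0 → E/I/I/I on L0; bus BusRd; mem=10
  op2 P1: load  L0 → S/S/I/I on L0; bus BusRd; mem=10
  op3 P3: load  L0 → S/S/I/S on L0; bus BusRd; mem=10
  op4 P0: store L1 := 82 → M/I/I/I on L1; bus BusRdX; mem=50
  op5 P3: store L0 := 24 → I/I/I/M on L0; bus BusUpgr; mem=10
  op6 P1: store L0 := 67 → I/M/I/I on L0; bus BusRdX Flush; mem=24
  op7 P3: store L2 := 85 → I/I/I/M on L2; bus BusRdX; mem=10
  op8 P1: load  L0 → I/M/I/I on L0; bus (none); mem=24
  op9 P1: store L2 := 47 → I/M/I/I on L2; bus BusRdX Flush; mem=85
  op10 P3: load  L0 → I/S/I/S on L0; bus BusRd Flush; mem=67
  op11 P1: store L1 := 91 → I/M/I/I on L1; bus BusRdX Flush; mem=82
  op12 P3: load  L2 → I/S/I/S on L2; bus BusRd Flush; mem=47
  op13 P2: load  L1 → I/S/S/I on L1; bus BusRd Flush; mem=91
  op14 P3: store L0 := 49 → I/I/I/M on L0; bus BusUpgr; mem=67
  op15 P1: load  L2 → I/S/I/S on L2; bus (none); mem=47
  op16 P2: store L0 := 86 → I/I/M/I on L0; bus BusRdX Flush; mem=49
  op17 P0: store L1 := 90 → M/I/I/I on L1; bus BusRdX; mem=91
  op18 P1: load  L0 → I/S/S/I on L0; bus BusRd Flush; mem=86
  op19 P3: load  L1 → S/I/I/S on L1; bus BusRd Flush; mem=90
  op20 P1: load  L1 → S/S/I/S on L1; bus BusRd; mem=90
  op21 P2: store L0 := 96 → I/I/M/I on L0; bus BusUpgr; mem=86
  op22 P1: store L2 := 42 → I/M/I/I on L2; bus BusUpgr; mem=47
  op23 P0: store L2 := 97 → M/I/I/I on L2; bus BusRdX Flush; mem=42
  op24 P2: store L1 := 94 → I/I/M/I on L1; bus BusRdX; mem=90
  op25 P2: store L2 := 39 → I/I/M/I on L2; bus BusRdX Flush; mem=97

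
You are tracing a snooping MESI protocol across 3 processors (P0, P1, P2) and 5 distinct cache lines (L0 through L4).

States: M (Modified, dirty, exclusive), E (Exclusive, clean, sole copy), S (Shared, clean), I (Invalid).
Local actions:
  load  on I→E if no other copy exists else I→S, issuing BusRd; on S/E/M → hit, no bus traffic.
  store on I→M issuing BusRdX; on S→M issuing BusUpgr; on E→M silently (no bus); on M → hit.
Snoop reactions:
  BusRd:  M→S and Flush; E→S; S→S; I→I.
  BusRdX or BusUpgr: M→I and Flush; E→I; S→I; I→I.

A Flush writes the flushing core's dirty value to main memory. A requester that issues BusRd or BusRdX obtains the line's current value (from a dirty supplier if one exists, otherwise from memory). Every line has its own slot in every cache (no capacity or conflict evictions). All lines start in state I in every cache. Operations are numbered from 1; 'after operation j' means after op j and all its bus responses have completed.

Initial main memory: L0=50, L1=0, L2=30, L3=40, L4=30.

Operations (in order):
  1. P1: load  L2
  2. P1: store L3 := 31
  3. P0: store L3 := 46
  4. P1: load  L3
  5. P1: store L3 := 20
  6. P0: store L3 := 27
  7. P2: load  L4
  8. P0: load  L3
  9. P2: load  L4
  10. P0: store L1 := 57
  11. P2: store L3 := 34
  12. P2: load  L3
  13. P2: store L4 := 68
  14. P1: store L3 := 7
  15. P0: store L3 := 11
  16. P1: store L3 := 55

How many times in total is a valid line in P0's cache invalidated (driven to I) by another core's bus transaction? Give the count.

invalidations = 3

[1] P1: load  L2 | P0:I, P1:E(30), P2:I | bus: BusRd
[2] P1: store L3 := 31 | P0:I, P1:M(31), P2:I | bus: BusRdX
[3] P0: store L3 := 46 | P0:M(46), P1:I, P2:I | bus: BusRdX,Flush
[4] P1: load  L3 | P0:S(46), P1:S(46), P2:I | bus: BusRd,Flush
[5] P1: store L3 := 20 | P0:I, P1:M(20), P2:I | bus: BusUpgr
[6] P0: store L3 := 27 | P0:M(27), P1:I, P2:I | bus: BusRdX,Flush
[7] P2: load  L4 | P0:I, P1:I, P2:E(30) | bus: BusRd
[8] P0: load  L3 | P0:M(27), P1:I, P2:I | bus: none
[9] P2: load  L4 | P0:I, P1:I, P2:E(30) | bus: none
[10] P0: store L1 := 57 | P0:M(57), P1:I, P2:I | bus: BusRdX
[11] P2: store L3 := 34 | P0:I, P1:I, P2:M(34) | bus: BusRdX,Flush
[12] P2: load  L3 | P0:I, P1:I, P2:M(34) | bus: none
[13] P2: store L4 := 68 | P0:I, P1:I, P2:M(68) | bus: none
[14] P1: store L3 := 7 | P0:I, P1:M(7), P2:I | bus: BusRdX,Flush
[15] P0: store L3 := 11 | P0:M(11), P1:I, P2:I | bus: BusRdX,Flush
[16] P1: store L3 := 55 | P0:I, P1:M(55), P2:I | bus: BusRdX,Flush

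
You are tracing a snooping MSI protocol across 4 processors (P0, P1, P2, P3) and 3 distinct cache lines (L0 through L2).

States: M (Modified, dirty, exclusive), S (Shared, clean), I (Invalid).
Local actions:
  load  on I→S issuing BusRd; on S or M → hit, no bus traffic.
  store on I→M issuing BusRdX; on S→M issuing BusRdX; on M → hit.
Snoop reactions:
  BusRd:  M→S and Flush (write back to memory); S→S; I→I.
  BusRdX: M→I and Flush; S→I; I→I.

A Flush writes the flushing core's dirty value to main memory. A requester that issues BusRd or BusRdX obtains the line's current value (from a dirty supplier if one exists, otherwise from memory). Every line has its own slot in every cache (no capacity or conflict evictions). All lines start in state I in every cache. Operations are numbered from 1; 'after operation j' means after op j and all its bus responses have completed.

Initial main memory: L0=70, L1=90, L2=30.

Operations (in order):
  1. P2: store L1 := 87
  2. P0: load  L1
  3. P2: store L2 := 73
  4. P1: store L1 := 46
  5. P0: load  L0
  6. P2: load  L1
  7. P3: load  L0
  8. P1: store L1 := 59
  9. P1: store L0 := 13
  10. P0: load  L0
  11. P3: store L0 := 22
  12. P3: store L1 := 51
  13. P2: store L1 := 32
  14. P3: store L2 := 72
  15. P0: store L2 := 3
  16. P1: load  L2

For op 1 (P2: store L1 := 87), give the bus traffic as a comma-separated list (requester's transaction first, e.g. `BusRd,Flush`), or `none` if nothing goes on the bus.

1. P2: store L1 := 87  bus=[BusRdX]  L1: P0=I P1=I P2=M P3=I  mem[L1]=90
2. P0: load  L1  bus=[BusRd,Flush]  L1: P0=S P1=I P2=S P3=I  mem[L1]=87
3. P2: store L2 := 73  bus=[BusRdX]  L2: P0=I P1=I P2=M P3=I  mem[L2]=30
4. P1: store L1 := 46  bus=[BusRdX]  L1: P0=I P1=M P2=I P3=I  mem[L1]=87
5. P0: load  L0  bus=[BusRd]  L0: P0=S P1=I P2=I P3=I  mem[L0]=70
6. P2: load  L1  bus=[BusRd,Flush]  L1: P0=I P1=S P2=S P3=I  mem[L1]=46
7. P3: load  L0  bus=[BusRd]  L0: P0=S P1=I P2=I P3=S  mem[L0]=70
8. P1: store L1 := 59  bus=[BusRdX]  L1: P0=I P1=M P2=I P3=I  mem[L1]=46
9. P1: store L0 := 13  bus=[BusRdX]  L0: P0=I P1=M P2=I P3=I  mem[L0]=70
10. P0: load  L0  bus=[BusRd,Flush]  L0: P0=S P1=S P2=I P3=I  mem[L0]=13
11. P3: store L0 := 22  bus=[BusRdX]  L0: P0=I P1=I P2=I P3=M  mem[L0]=13
12. P3: store L1 := 51  bus=[BusRdX,Flush]  L1: P0=I P1=I P2=I P3=M  mem[L1]=59
13. P2: store L1 := 32  bus=[BusRdX,Flush]  L1: P0=I P1=I P2=M P3=I  mem[L1]=51
14. P3: store L2 := 72  bus=[BusRdX,Flush]  L2: P0=I P1=I P2=I P3=M  mem[L2]=73
15. P0: store L2 := 3  bus=[BusRdX,Flush]  L2: P0=M P1=I P2=I P3=I  mem[L2]=72
16. P1: load  L2  bus=[BusRd,Flush]  L2: P0=S P1=S P2=I P3=I  mem[L2]=3

bus = BusRdX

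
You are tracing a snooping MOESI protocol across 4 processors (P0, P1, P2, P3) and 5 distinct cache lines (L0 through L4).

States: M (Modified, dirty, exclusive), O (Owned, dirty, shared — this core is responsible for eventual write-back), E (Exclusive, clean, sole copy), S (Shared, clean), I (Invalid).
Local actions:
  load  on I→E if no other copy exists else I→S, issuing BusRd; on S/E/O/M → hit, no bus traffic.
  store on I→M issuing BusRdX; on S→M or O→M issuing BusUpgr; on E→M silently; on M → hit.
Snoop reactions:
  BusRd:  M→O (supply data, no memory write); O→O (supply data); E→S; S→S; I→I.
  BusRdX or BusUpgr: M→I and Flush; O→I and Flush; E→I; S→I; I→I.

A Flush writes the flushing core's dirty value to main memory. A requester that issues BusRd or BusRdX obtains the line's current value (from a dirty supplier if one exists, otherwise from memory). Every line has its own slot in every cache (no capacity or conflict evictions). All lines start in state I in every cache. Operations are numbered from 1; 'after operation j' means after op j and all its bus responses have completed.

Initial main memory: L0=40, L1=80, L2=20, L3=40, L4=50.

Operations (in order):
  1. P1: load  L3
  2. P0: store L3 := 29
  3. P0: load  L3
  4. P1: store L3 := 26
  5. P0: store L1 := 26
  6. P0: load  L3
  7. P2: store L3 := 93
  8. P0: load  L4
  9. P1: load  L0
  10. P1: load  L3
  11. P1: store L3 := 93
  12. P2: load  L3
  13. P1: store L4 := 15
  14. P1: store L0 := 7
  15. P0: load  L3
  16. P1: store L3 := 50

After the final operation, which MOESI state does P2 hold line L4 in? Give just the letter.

[1] P1: load  L3 | P0:I, P1:E(40), P2:I, P3:I | bus: BusRd
[2] P0: store L3 := 29 | P0:M(29), P1:I, P2:I, P3:I | bus: BusRdX
[3] P0: load  L3 | P0:M(29), P1:I, P2:I, P3:I | bus: none
[4] P1: store L3 := 26 | P0:I, P1:M(26), P2:I, P3:I | bus: BusRdX,Flush
[5] P0: store L1 := 26 | P0:M(26), P1:I, P2:I, P3:I | bus: BusRdX
[6] P0: load  L3 | P0:S(26), P1:O(26), P2:I, P3:I | bus: BusRd
[7] P2: store L3 := 93 | P0:I, P1:I, P2:M(93), P3:I | bus: BusRdX,Flush
[8] P0: load  L4 | P0:E(50), P1:I, P2:I, P3:I | bus: BusRd
[9] P1: load  L0 | P0:I, P1:E(40), P2:I, P3:I | bus: BusRd
[10] P1: load  L3 | P0:I, P1:S(93), P2:O(93), P3:I | bus: BusRd
[11] P1: store L3 := 93 | P0:I, P1:M(93), P2:I, P3:I | bus: BusUpgr,Flush
[12] P2: load  L3 | P0:I, P1:O(93), P2:S(93), P3:I | bus: BusRd
[13] P1: store L4 := 15 | P0:I, P1:M(15), P2:I, P3:I | bus: BusRdX
[14] P1: store L0 := 7 | P0:I, P1:M(7), P2:I, P3:I | bus: none
[15] P0: load  L3 | P0:S(93), P1:O(93), P2:S(93), P3:I | bus: BusRd
[16] P1: store L3 := 50 | P0:I, P1:M(50), P2:I, P3:I | bus: BusUpgr

state = I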